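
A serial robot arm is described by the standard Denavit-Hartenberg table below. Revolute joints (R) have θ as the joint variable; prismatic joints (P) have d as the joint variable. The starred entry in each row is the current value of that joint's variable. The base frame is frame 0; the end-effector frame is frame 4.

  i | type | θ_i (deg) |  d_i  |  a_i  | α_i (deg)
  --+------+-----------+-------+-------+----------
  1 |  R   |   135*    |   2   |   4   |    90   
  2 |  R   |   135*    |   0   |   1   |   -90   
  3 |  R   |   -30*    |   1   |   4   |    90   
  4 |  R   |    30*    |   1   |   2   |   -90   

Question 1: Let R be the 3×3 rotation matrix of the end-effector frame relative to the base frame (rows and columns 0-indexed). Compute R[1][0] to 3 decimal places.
End-effector x-axis (col 0 of R) = (0.9312,-0.3188,0.1768)
R[1][0] = -0.3188

-0.319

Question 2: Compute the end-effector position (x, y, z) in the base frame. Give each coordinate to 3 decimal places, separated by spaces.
after link 1: o_1 = (-2.8284, 2.8284, 2.0000)
after link 2: o_2 = (-2.3284, 2.3284, 2.7071)
after link 3: o_3 = (1.3178, 1.5106, 4.4495)
after link 4: o_4 = (3.5426, 1.7353, 4.4495)

3.543 1.735 4.449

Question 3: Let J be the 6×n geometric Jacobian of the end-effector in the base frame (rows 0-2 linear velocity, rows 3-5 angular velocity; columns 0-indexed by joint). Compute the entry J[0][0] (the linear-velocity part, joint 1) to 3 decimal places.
-1.735

axis z_0 = ẑ; lever o_n−o_0 = (3.5426,1.7353,4.4495)
cross product → J_v[:, 0] = (-1.7353,3.5426,0.0000)
J_ω[:, 0] = z_0
entry J[0][0] = -1.7353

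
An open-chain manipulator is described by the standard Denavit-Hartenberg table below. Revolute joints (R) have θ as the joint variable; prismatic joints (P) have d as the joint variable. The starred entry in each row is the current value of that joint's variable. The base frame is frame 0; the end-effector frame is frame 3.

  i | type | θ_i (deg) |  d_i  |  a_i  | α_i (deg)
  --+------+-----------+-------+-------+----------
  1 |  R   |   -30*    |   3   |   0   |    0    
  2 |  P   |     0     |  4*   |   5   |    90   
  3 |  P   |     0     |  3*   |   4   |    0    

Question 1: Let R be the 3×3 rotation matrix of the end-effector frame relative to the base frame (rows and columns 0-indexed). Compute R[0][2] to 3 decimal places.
-0.500

End-effector z-axis (col 2 of R) = (-0.5000,-0.8660,0.0000)
R[0][2] = -0.5000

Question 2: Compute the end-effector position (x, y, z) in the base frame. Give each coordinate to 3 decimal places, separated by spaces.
after link 1: o_1 = (0.0000, 0.0000, 3.0000)
after link 2: o_2 = (4.3301, -2.5000, 7.0000)
after link 3: o_3 = (6.2942, -7.0981, 7.0000)

6.294 -7.098 7.000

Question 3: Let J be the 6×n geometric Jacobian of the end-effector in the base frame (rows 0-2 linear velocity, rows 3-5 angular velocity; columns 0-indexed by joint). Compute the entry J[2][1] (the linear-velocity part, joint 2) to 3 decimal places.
prismatic axis z_1 = (0.0000,0.0000,1.0000)
J_v[:, 1] = z_1; J_ω[:, 1] = (0,0,0)
entry J[2][1] = 1.0000

1.000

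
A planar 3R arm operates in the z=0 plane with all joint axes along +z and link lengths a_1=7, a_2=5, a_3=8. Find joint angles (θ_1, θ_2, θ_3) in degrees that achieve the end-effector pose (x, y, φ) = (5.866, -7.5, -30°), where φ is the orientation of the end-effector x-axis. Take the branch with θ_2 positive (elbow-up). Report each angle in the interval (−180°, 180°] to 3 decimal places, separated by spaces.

-150.000 150.000 -29.999

wrist centre = target − a_3·(cos φ, sin φ) = (-1.0622, -3.5000)
cos θ_2 = (13.3783−7²−5²)/(2·7·5) = -0.8660; θ_2 = 149.9999° (elbow-up)
β = atan2(-3.5000,-1.0622) = -106.8823°; ψ = atan2(2.5000,2.6699) = 43.1181°
θ_1 = β − ψ = -150.0004°
θ_3 = φ − θ_1 − θ_2 = -29.9995° (wrapped to (-180°,180°])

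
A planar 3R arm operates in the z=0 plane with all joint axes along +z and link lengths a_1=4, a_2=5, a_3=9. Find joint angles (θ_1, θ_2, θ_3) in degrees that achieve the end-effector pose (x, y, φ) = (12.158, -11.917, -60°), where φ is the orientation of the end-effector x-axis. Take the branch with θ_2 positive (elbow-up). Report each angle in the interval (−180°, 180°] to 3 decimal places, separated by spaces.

wrist centre = target − a_3·(cos φ, sin φ) = (7.6580, -4.1228)
cos θ_2 = (75.6422−4²−5²)/(2·4·5) = 0.8661; θ_2 = 29.9966° (elbow-up)
β = atan2(-4.1228,7.6580) = -28.2963°; ψ = atan2(2.4997,8.3303) = 16.7034°
θ_1 = β − ψ = -44.9997°
θ_3 = φ − θ_1 − θ_2 = -44.9969° (wrapped to (-180°,180°])

-45.000 29.997 -44.997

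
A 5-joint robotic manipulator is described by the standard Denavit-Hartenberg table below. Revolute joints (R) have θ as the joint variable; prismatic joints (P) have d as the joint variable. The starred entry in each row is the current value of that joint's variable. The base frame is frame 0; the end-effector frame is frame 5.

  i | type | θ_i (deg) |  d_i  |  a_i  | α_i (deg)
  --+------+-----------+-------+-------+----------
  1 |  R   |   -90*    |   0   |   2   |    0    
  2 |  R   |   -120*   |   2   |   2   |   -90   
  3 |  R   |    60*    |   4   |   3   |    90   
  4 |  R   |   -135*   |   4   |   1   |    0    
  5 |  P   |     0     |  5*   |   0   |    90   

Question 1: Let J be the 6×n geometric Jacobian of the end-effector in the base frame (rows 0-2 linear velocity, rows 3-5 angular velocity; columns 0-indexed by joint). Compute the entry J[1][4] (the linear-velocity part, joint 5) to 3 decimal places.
0.433

prismatic axis z_4 = (-0.7500,0.4330,0.5000)
J_v[:, 4] = z_4; J_ω[:, 4] = (0,0,0)
entry J[1][4] = 0.4330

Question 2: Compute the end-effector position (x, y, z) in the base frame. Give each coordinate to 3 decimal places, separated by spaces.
after link 1: o_1 = (0.0000, -2.0000, 0.0000)
after link 2: o_2 = (-1.7321, -1.0000, 2.0000)
after link 3: o_3 = (-5.0311, -3.7141, -0.5981)
after link 4: o_4 = (-7.3713, -1.5465, 2.0143)
after link 5: o_5 = (-11.1213, 0.6186, 4.5143)

-11.121 0.619 4.514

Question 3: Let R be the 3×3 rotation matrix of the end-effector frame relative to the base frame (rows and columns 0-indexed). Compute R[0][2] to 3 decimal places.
End-effector z-axis (col 2 of R) = (-0.0474,-0.7891,0.6124)
R[0][2] = -0.0474

-0.047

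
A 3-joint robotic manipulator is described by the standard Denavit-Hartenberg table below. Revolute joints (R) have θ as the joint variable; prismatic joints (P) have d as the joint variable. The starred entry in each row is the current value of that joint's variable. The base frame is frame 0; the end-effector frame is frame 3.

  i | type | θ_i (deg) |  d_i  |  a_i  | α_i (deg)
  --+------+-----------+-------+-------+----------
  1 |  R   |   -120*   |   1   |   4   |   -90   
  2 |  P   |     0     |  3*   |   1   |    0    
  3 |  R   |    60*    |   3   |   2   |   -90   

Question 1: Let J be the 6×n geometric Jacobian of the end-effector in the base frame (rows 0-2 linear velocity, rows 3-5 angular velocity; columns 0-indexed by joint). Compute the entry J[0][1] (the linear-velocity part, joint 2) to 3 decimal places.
0.866

prismatic axis z_1 = (0.8660,-0.5000,0.0000)
J_v[:, 1] = z_1; J_ω[:, 1] = (0,0,0)
entry J[0][1] = 0.8660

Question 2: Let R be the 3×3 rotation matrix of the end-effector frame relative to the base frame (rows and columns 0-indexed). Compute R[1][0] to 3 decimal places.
End-effector x-axis (col 0 of R) = (-0.2500,-0.4330,-0.8660)
R[1][0] = -0.4330

-0.433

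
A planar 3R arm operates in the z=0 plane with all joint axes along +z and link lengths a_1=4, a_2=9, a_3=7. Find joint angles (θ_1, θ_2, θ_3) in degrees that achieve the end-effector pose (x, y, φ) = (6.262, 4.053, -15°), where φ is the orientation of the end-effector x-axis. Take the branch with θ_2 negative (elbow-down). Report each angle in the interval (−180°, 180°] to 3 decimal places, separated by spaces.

wrist centre = target − a_3·(cos φ, sin φ) = (-0.4995, 5.8647)
cos θ_2 = (34.6446−4²−9²)/(2·4·9) = -0.8660; θ_2 = -150.0025° (elbow-down)
β = atan2(5.8647,-0.4995) = 94.8680°; ψ = atan2(-4.4997,-3.7944) = -130.1400°
θ_1 = β − ψ = 225.0079°
θ_3 = φ − θ_1 − θ_2 = -90.0054° (wrapped to (-180°,180°])

-134.992 -150.003 -90.005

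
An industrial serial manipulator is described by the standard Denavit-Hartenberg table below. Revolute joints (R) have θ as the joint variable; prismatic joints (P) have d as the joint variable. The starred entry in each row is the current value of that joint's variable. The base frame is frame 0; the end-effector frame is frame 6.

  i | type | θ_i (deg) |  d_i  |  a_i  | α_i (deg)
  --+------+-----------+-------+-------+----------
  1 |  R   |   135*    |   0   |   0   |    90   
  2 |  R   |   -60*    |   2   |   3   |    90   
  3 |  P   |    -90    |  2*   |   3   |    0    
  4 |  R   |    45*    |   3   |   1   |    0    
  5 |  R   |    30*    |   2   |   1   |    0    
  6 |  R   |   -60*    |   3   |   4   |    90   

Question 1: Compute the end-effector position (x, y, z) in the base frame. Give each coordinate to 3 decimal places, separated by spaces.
-0.017 -8.228 -9.944

after link 1: o_1 = (0.0000, 0.0000, 0.0000)
after link 2: o_2 = (0.3536, 2.4749, -2.5981)
after link 3: o_3 = (-0.5430, -0.8712, -3.5981)
after link 4: o_4 = (0.5441, -2.9583, -5.7104)
after link 5: o_5 = (1.2443, -4.0246, -7.5470)
after link 6: o_6 = (-0.0166, -8.2277, -9.9435)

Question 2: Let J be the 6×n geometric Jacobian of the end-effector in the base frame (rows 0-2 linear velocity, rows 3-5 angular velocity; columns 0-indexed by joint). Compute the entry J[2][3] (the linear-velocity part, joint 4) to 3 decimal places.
axis z_3 = (0.6124,-0.6124,-0.5000); lever o_n−o_3 = (0.5264,-7.3565,-6.3455)
cross product → J_v[:, 3] = (0.2075,3.6226,-4.1826)
J_ω[:, 3] = z_3
entry J[2][3] = -4.1826

-4.183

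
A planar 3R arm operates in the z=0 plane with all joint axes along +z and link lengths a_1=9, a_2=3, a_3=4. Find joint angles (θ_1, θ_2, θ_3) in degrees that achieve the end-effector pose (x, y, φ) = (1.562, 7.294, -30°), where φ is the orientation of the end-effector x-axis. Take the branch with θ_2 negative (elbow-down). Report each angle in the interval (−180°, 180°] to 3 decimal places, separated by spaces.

120.002 -90.004 -59.998

wrist centre = target − a_3·(cos φ, sin φ) = (-1.9021, 9.2940)
cos θ_2 = (89.9964−9²−3²)/(2·9·3) = -0.0001; θ_2 = -90.0038° (elbow-down)
β = atan2(9.2940,-1.9021) = 101.5664°; ψ = atan2(-3.0000,8.9998) = -18.4353°
θ_1 = β − ψ = 120.0017°
θ_3 = φ − θ_1 − θ_2 = -59.9979° (wrapped to (-180°,180°])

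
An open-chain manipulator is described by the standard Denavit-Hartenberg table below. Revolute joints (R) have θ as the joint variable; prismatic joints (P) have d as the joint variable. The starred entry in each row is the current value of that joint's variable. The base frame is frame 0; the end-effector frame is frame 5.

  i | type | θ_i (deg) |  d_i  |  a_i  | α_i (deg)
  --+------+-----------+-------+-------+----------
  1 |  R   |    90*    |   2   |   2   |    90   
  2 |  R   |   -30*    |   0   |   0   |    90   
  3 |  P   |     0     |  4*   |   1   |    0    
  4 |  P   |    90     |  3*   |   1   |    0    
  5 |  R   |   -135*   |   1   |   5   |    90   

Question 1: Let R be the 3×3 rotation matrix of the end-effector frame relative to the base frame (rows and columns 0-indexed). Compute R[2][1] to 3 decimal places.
End-effector y-axis (col 1 of R) = (0.0000,-0.5000,-0.8660)
R[2][1] = -0.8660

-0.866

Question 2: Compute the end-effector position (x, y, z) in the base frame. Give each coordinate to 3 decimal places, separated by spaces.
after link 1: o_1 = (0.0000, 2.0000, 2.0000)
after link 2: o_2 = (0.0000, 2.0000, 2.0000)
after link 3: o_3 = (0.0000, 0.8660, -1.9641)
after link 4: o_4 = (1.0000, -0.6340, -4.5622)
after link 5: o_5 = (-2.5355, 1.9279, -7.1960)

-2.536 1.928 -7.196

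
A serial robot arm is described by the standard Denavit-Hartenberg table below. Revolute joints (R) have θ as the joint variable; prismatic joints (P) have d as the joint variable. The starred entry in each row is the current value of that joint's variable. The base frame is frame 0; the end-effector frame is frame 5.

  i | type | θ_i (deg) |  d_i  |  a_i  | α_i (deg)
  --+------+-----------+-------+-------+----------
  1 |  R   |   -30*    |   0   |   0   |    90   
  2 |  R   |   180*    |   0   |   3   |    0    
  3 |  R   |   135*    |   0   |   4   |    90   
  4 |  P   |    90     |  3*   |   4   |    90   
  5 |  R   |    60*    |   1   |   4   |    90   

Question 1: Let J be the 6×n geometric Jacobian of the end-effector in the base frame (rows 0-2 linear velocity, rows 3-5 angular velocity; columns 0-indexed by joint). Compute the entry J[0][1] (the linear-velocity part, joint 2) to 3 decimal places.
axis z_1 = (-0.5000,-0.8660,0.0000); lever o_n−o_1 = (-6.4947,-3.1785,-8.1063)
cross product → J_v[:, 1] = (7.0203,-4.0532,-4.0353)
J_ω[:, 1] = z_1
entry J[0][1] = 7.0203

7.020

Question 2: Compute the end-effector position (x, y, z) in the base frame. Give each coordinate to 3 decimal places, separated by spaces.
after link 1: o_1 = (0.0000, 0.0000, 0.0000)
after link 2: o_2 = (-2.5981, 1.5000, 0.0000)
after link 3: o_3 = (-0.1486, 0.0858, -2.8284)
after link 4: o_4 = (-3.9857, -2.3177, -4.9497)
after link 5: o_5 = (-6.4947, -3.1785, -8.1063)

-6.495 -3.179 -8.106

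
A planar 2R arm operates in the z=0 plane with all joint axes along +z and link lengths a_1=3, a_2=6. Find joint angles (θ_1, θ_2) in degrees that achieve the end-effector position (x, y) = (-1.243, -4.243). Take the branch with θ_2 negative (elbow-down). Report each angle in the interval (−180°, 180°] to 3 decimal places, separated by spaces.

cos θ_2 = (19.5481−3²−6²)/(2·3·6) = -0.7070; θ_2 = -134.9911° (elbow-down)
β = atan2(-4.2430,-1.2430) = -106.3281°; ψ = atan2(-4.2433,-1.2420) = -106.3144°
θ_1 = β − ψ = -0.0137°

-0.014 -134.991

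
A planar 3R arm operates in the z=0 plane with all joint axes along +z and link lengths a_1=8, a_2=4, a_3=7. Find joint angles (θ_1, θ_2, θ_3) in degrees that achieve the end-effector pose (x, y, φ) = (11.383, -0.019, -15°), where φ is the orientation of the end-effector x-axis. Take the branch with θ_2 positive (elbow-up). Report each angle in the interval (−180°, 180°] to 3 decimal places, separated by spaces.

-2.590 150.004 -162.413

wrist centre = target − a_3·(cos φ, sin φ) = (4.6215, 1.7927)
cos θ_2 = (24.5723−8²−4²)/(2·8·4) = -0.8661; θ_2 = 150.0037° (elbow-up)
β = atan2(1.7927,4.6215) = 21.2018°; ψ = atan2(1.9998,4.5358) = 23.7922°
θ_1 = β − ψ = -2.5905°
θ_3 = φ − θ_1 − θ_2 = -162.4132° (wrapped to (-180°,180°])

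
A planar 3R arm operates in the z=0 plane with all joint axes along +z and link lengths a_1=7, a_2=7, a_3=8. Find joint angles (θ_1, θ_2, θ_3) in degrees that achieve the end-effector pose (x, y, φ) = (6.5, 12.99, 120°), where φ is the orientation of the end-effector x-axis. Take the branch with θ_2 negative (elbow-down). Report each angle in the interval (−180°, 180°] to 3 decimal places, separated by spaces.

60.000 -60.003 120.003

wrist centre = target − a_3·(cos φ, sin φ) = (10.5000, 6.0618)
cos θ_2 = (146.9954−7²−7²)/(2·7·7) = 0.5000; θ_2 = -60.0031° (elbow-down)
β = atan2(6.0618,10.5000) = 29.9984°; ψ = atan2(-6.0624,10.4997) = -30.0016°
θ_1 = β − ψ = 60.0000°
θ_3 = φ − θ_1 − θ_2 = 120.0031° (wrapped to (-180°,180°])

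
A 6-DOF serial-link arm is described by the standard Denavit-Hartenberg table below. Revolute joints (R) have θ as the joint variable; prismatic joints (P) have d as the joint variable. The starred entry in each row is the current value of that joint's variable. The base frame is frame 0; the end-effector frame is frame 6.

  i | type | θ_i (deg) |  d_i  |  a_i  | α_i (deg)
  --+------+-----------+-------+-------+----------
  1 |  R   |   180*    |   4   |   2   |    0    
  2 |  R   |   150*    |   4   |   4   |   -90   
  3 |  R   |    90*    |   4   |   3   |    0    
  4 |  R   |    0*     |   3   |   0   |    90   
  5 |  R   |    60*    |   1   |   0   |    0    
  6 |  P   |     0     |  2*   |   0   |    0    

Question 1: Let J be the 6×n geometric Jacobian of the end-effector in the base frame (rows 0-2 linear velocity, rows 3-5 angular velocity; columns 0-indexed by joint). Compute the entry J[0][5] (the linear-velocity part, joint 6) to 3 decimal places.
0.866

prismatic axis z_5 = (0.8660,-0.5000,0.0000)
J_v[:, 5] = z_5; J_ω[:, 5] = (0,0,0)
entry J[0][5] = 0.8660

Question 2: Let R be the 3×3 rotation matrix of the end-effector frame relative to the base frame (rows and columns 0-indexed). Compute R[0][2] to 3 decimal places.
End-effector z-axis (col 2 of R) = (0.8660,-0.5000,0.0000)
R[0][2] = 0.8660

0.866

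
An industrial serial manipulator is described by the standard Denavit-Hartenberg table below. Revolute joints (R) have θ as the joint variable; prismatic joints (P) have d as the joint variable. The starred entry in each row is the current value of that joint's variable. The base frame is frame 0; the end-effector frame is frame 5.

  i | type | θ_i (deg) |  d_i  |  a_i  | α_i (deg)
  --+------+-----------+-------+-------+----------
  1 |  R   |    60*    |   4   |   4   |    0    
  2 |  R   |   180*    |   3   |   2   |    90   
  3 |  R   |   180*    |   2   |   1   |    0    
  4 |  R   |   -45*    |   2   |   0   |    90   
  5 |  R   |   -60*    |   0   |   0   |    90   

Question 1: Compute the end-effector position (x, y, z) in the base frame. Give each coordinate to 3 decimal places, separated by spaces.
-1.964 4.598 7.000

after link 1: o_1 = (2.0000, 3.4641, 4.0000)
after link 2: o_2 = (1.0000, 1.7321, 7.0000)
after link 3: o_3 = (-0.2321, 3.5981, 7.0000)
after link 4: o_4 = (-1.9641, 4.5981, 7.0000)
after link 5: o_5 = (-1.9641, 4.5981, 7.0000)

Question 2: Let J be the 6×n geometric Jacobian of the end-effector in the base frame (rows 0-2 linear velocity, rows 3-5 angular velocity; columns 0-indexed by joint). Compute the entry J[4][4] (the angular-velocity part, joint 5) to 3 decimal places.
-0.612

axis z_4 = (-0.3536,-0.6124,0.7071); lever o_n−o_4 = (0.0000,0.0000,0.0000)
cross product → J_v[:, 4] = (-0.0000,0.0000,0.0000)
J_ω[:, 4] = z_4
entry J[4][4] = -0.6124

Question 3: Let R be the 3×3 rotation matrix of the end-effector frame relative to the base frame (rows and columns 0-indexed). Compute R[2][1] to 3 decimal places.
0.707

End-effector y-axis (col 1 of R) = (-0.3536,-0.6124,0.7071)
R[2][1] = 0.7071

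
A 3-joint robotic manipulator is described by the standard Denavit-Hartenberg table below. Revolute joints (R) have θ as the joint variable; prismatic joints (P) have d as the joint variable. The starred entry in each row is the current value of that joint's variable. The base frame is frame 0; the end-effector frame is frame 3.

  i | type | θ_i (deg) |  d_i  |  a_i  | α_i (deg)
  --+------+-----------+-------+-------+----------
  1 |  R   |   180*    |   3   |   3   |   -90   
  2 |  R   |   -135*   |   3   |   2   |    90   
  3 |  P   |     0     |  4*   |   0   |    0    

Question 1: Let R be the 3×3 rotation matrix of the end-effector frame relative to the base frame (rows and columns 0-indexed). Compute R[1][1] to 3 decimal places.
-1.000

End-effector y-axis (col 1 of R) = (-0.0000,-1.0000,0.0000)
R[1][1] = -1.0000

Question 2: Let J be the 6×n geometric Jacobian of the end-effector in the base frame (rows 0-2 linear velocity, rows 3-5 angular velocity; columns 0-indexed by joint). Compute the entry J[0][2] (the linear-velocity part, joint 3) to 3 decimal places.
prismatic axis z_2 = (0.7071,-0.0000,-0.7071)
J_v[:, 2] = z_2; J_ω[:, 2] = (0,0,0)
entry J[0][2] = 0.7071

0.707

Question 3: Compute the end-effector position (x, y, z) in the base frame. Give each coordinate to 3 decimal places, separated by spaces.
1.243 -3.000 1.586

after link 1: o_1 = (-3.0000, 0.0000, 3.0000)
after link 2: o_2 = (-1.5858, -3.0000, 4.4142)
after link 3: o_3 = (1.2426, -3.0000, 1.5858)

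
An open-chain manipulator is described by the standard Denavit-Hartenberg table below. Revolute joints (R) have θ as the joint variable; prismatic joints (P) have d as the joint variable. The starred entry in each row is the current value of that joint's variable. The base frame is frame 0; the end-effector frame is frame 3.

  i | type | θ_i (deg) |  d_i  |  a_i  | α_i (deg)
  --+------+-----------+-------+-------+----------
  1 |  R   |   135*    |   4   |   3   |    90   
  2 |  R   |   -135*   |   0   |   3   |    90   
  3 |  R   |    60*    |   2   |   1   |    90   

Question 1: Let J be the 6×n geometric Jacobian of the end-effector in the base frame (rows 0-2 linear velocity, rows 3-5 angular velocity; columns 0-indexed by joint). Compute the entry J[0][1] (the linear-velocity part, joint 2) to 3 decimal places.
-0.750

axis z_1 = (0.7071,0.7071,0.0000); lever o_n−o_1 = (3.3624,-2.1376,-1.0607)
cross product → J_v[:, 1] = (-0.7500,0.7500,-3.8891)
J_ω[:, 1] = z_1
entry J[0][1] = -0.7500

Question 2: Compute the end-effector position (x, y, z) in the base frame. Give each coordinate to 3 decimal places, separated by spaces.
1.241 -0.016 2.939

after link 1: o_1 = (-2.1213, 2.1213, 4.0000)
after link 2: o_2 = (-0.6213, 0.6213, 1.8787)
after link 3: o_3 = (1.2411, -0.0163, 2.9393)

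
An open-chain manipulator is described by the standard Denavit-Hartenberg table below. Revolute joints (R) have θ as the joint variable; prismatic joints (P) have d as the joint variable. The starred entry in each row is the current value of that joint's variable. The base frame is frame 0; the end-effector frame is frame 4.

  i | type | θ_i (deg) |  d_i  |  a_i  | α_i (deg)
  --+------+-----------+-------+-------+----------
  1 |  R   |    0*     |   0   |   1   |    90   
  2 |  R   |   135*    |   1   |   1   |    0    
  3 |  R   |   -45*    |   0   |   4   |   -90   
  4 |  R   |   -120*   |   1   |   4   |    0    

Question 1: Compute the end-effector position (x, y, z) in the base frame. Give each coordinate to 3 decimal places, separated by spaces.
after link 1: o_1 = (1.0000, 0.0000, 0.0000)
after link 2: o_2 = (0.2929, -1.0000, 0.7071)
after link 3: o_3 = (0.2929, -1.0000, 4.7071)
after link 4: o_4 = (-0.7071, -4.4641, 2.7071)

-0.707 -4.464 2.707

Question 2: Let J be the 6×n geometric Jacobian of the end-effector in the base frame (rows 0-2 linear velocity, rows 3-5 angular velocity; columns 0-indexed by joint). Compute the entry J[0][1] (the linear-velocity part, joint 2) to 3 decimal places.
-2.707

axis z_1 = (0.0000,-1.0000,0.0000); lever o_n−o_1 = (-1.7071,-4.4641,2.7071)
cross product → J_v[:, 1] = (-2.7071,-0.0000,-1.7071)
J_ω[:, 1] = z_1
entry J[0][1] = -2.7071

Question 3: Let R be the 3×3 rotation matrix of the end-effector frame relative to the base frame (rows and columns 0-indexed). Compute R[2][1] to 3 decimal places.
0.866

End-effector y-axis (col 1 of R) = (0.0000,-0.5000,0.8660)
R[2][1] = 0.8660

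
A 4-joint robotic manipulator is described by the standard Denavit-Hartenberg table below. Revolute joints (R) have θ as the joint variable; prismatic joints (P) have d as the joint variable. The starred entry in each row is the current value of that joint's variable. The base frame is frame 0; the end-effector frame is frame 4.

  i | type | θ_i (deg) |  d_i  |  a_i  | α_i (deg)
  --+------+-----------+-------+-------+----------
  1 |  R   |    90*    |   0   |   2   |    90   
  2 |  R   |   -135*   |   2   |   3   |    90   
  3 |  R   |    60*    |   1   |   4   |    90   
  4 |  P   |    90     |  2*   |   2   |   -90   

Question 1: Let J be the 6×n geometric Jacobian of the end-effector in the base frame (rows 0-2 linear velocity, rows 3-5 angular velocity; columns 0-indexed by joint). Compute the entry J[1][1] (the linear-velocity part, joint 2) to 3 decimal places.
2.639

axis z_1 = (1.0000,-0.0000,0.0000); lever o_n−o_1 = (4.4641,-6.8816,-2.6390)
cross product → J_v[:, 1] = (0.0000,2.6390,-6.8816)
J_ω[:, 1] = z_1
entry J[1][1] = 2.6390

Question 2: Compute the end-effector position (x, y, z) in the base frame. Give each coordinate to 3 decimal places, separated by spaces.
after link 1: o_1 = (0.0000, 2.0000, 0.0000)
after link 2: o_2 = (2.0000, -0.1213, -2.1213)
after link 3: o_3 = (5.4641, -2.2426, -2.8284)
after link 4: o_4 = (4.4641, -4.8816, -2.6390)

4.464 -4.882 -2.639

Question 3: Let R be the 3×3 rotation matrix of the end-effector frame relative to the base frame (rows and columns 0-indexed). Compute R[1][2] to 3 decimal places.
End-effector z-axis (col 2 of R) = (-0.8660,0.3536,0.3536)
R[1][2] = 0.3536

0.354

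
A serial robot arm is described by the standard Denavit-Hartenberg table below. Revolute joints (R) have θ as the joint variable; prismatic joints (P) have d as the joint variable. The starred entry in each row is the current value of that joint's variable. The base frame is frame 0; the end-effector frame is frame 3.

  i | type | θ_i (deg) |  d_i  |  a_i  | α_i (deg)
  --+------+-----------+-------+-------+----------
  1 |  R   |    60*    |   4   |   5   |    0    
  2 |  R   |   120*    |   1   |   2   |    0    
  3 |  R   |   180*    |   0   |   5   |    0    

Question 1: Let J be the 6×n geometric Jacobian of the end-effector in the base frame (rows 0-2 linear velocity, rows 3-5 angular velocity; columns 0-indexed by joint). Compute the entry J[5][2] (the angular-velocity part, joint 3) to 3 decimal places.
1.000

axis z_2 = (0.0000,0.0000,1.0000); lever o_n−o_2 = (5.0000,-0.0000,0.0000)
cross product → J_v[:, 2] = (0.0000,5.0000,-0.0000)
J_ω[:, 2] = z_2
entry J[5][2] = 1.0000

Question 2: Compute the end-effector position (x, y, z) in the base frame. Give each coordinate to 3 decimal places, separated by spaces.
after link 1: o_1 = (2.5000, 4.3301, 4.0000)
after link 2: o_2 = (0.5000, 4.3301, 5.0000)
after link 3: o_3 = (5.5000, 4.3301, 5.0000)

5.500 4.330 5.000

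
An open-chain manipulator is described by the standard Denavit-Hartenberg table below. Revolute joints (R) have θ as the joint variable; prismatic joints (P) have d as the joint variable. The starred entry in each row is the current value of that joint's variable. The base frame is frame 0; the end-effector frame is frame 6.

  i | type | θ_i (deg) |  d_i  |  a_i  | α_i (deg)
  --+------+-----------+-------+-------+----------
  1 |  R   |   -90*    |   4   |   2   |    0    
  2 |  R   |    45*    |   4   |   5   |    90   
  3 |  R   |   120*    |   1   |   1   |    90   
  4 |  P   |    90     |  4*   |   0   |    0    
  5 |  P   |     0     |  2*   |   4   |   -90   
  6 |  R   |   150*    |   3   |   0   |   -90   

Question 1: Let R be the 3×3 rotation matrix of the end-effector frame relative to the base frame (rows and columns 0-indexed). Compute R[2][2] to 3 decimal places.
0.433

End-effector z-axis (col 2 of R) = (0.8839,-0.1768,0.4330)
R[2][2] = 0.4330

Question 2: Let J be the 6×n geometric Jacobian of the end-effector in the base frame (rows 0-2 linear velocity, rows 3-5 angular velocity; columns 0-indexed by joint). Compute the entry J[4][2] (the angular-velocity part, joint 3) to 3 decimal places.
-0.707

axis z_2 = (-0.7071,-0.7071,0.0000); lever o_n−o_2 = (0.8458,-7.9169,1.2679)
cross product → J_v[:, 2] = (-0.8966,0.8966,6.1962)
J_ω[:, 2] = z_2
entry J[4][2] = -0.7071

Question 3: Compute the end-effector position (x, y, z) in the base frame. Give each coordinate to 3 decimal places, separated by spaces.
4.381 -13.452 9.268

after link 1: o_1 = (0.0000, -2.0000, 4.0000)
after link 2: o_2 = (3.5355, -5.5355, 8.0000)
after link 3: o_3 = (2.4749, -5.8891, 8.8660)
after link 4: o_4 = (4.9244, -8.3386, 10.8660)
after link 5: o_5 = (3.3207, -12.3917, 11.8660)
after link 6: o_6 = (4.3813, -13.4524, 9.2679)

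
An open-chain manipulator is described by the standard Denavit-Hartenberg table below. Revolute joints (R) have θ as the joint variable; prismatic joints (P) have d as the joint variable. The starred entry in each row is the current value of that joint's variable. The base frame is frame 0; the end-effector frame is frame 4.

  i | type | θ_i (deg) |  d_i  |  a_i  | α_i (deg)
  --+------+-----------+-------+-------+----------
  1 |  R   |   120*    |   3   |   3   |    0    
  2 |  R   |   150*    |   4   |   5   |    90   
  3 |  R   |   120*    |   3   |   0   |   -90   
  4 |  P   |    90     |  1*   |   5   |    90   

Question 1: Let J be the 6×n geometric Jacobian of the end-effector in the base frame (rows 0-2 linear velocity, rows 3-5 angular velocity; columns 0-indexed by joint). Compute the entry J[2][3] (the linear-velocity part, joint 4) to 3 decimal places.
-0.500

prismatic axis z_3 = (0.0000,0.8660,-0.5000)
J_v[:, 3] = z_3; J_ω[:, 3] = (0,0,0)
entry J[2][3] = -0.5000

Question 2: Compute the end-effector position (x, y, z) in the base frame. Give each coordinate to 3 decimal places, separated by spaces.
0.500 -1.536 6.500

after link 1: o_1 = (-1.5000, 2.5981, 3.0000)
after link 2: o_2 = (-1.5000, -2.4019, 7.0000)
after link 3: o_3 = (-4.5000, -2.4019, 7.0000)
after link 4: o_4 = (0.5000, -1.5359, 6.5000)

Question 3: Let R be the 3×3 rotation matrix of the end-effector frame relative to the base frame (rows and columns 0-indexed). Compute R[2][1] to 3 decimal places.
End-effector y-axis (col 1 of R) = (0.0000,0.8660,-0.5000)
R[2][1] = -0.5000

-0.500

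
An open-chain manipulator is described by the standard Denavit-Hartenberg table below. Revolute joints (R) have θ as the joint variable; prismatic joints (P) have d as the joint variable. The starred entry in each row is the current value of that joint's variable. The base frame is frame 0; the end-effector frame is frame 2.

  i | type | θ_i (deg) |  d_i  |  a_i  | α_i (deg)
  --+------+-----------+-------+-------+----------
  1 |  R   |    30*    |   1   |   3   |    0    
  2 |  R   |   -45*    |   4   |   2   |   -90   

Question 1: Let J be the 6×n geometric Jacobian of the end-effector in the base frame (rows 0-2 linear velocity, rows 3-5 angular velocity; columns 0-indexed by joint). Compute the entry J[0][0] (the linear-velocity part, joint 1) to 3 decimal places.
axis z_0 = ẑ; lever o_n−o_0 = (4.5299,0.9824,5.0000)
cross product → J_v[:, 0] = (-0.9824,4.5299,0.0000)
J_ω[:, 0] = z_0
entry J[0][0] = -0.9824

-0.982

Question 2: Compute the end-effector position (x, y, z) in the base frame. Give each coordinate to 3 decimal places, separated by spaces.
after link 1: o_1 = (2.5981, 1.5000, 1.0000)
after link 2: o_2 = (4.5299, 0.9824, 5.0000)

4.530 0.982 5.000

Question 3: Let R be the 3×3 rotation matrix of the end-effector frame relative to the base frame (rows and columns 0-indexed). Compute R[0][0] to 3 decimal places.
0.966

End-effector x-axis (col 0 of R) = (0.9659,-0.2588,0.0000)
R[0][0] = 0.9659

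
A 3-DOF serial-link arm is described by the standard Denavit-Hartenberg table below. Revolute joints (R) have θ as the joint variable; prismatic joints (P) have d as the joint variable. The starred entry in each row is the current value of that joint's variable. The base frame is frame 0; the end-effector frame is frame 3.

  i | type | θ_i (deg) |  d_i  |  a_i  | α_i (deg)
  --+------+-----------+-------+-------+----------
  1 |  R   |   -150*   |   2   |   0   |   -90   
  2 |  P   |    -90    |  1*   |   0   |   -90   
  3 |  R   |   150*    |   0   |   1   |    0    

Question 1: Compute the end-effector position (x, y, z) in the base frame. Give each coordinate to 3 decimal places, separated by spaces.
0.250 -0.433 1.134

after link 1: o_1 = (0.0000, 0.0000, 2.0000)
after link 2: o_2 = (0.5000, -0.8660, 2.0000)
after link 3: o_3 = (0.2500, -0.4330, 1.1340)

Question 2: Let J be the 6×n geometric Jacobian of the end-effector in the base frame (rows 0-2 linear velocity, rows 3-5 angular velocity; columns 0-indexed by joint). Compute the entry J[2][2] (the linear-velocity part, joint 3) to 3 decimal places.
-0.500

axis z_2 = (-0.8660,-0.5000,-0.0000); lever o_n−o_2 = (-0.2500,0.4330,-0.8660)
cross product → J_v[:, 2] = (0.4330,-0.7500,-0.5000)
J_ω[:, 2] = z_2
entry J[2][2] = -0.5000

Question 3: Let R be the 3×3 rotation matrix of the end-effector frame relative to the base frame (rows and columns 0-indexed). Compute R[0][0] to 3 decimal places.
-0.250

End-effector x-axis (col 0 of R) = (-0.2500,0.4330,-0.8660)
R[0][0] = -0.2500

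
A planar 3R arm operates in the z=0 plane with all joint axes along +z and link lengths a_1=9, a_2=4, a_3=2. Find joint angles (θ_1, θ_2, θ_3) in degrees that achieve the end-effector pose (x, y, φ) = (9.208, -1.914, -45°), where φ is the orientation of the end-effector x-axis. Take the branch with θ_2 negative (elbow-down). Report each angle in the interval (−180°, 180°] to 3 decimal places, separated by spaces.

wrist centre = target − a_3·(cos φ, sin φ) = (7.7938, -0.4998)
cos θ_2 = (60.9929−9²−4²)/(2·9·4) = -0.5001; θ_2 = -120.0065° (elbow-down)
β = atan2(-0.4998,7.7938) = -3.6691°; ψ = atan2(-3.4639,6.9996) = -26.3293°
θ_1 = β − ψ = 22.6601°
θ_3 = φ − θ_1 − θ_2 = 52.3464° (wrapped to (-180°,180°])

22.660 -120.007 52.346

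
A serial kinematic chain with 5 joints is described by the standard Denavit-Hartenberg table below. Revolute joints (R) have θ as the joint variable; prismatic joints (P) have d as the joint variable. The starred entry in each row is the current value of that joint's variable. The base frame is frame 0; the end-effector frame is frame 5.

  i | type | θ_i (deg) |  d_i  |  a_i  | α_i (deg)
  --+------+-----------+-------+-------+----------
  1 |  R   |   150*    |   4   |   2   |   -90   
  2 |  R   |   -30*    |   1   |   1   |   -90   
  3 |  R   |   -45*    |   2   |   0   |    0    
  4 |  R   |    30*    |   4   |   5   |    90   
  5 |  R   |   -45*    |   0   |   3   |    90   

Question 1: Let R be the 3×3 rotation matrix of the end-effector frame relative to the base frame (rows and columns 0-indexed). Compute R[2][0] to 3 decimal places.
End-effector x-axis (col 0 of R) = (-0.2976,-0.0395,0.9539)
R[2][0] = 0.9539

0.954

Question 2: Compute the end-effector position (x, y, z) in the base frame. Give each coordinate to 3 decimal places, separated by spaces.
-10.742 2.919 4.580

after link 1: o_1 = (-1.7321, 1.0000, 4.0000)
after link 2: o_2 = (-2.9821, 0.5670, 4.5000)
after link 3: o_3 = (-3.8481, 1.0670, 2.7679)
after link 4: o_4 = (-9.8494, 3.0376, 1.7187)
after link 5: o_5 = (-10.7421, 2.9190, 4.5803)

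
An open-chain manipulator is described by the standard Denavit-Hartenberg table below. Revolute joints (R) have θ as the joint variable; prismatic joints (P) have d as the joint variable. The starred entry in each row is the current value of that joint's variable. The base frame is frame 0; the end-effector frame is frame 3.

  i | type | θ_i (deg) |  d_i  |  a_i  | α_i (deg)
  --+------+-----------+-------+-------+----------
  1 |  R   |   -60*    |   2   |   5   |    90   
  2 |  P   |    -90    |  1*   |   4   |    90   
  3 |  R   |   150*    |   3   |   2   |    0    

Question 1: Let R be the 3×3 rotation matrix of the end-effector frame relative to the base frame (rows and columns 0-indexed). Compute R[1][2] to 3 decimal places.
End-effector z-axis (col 2 of R) = (-0.5000,0.8660,-0.0000)
R[1][2] = 0.8660

0.866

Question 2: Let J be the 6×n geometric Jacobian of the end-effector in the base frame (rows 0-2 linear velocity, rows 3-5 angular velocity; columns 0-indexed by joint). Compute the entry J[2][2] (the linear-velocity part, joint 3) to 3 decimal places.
1.000

axis z_2 = (-0.5000,0.8660,-0.0000); lever o_n−o_2 = (-2.3660,2.0981,1.7321)
cross product → J_v[:, 2] = (1.5000,0.8660,1.0000)
J_ω[:, 2] = z_2
entry J[2][2] = 1.0000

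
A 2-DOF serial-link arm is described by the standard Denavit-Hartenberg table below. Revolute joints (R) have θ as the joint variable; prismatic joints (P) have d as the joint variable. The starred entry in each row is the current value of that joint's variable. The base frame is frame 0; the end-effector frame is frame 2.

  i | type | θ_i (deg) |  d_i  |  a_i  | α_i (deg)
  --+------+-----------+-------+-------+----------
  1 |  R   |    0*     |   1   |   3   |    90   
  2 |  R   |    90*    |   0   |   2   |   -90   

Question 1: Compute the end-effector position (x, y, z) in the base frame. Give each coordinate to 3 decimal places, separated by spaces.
after link 1: o_1 = (3.0000, 0.0000, 1.0000)
after link 2: o_2 = (3.0000, 0.0000, 3.0000)

3.000 0.000 3.000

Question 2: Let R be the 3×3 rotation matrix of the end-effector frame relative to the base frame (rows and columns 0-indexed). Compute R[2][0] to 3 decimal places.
1.000

End-effector x-axis (col 0 of R) = (0.0000,0.0000,1.0000)
R[2][0] = 1.0000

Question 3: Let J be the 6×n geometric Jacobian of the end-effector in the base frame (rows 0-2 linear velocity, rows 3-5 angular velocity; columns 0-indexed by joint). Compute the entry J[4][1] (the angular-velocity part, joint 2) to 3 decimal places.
-1.000

axis z_1 = (0.0000,-1.0000,0.0000); lever o_n−o_1 = (0.0000,0.0000,2.0000)
cross product → J_v[:, 1] = (-2.0000,0.0000,0.0000)
J_ω[:, 1] = z_1
entry J[4][1] = -1.0000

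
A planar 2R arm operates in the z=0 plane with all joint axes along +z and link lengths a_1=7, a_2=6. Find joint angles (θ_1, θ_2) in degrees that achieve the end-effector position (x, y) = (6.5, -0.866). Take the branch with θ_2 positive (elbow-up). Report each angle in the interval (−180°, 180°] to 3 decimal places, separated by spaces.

cos θ_2 = (43.0000−7²−6²)/(2·7·6) = -0.5000; θ_2 = 120.0000° (elbow-up)
β = atan2(-0.8660,6.5000) = -7.5889°; ψ = atan2(5.1962,4.0000) = 52.4109°
θ_1 = β − ψ = -59.9998°

-60.000 120.000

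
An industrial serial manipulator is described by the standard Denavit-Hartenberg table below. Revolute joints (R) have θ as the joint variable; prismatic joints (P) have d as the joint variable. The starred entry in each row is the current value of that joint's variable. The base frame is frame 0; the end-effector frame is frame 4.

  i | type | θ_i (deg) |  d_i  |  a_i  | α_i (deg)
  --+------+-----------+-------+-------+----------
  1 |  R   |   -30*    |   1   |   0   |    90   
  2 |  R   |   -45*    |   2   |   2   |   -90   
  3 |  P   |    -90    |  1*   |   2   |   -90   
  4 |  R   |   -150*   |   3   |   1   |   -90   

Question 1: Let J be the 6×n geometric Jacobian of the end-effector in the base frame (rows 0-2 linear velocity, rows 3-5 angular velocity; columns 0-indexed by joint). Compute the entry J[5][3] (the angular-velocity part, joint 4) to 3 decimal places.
-0.707

axis z_3 = (0.6124,-0.3536,-0.7071); lever o_n−o_3 = (2.5763,-0.4874,-1.7678)
cross product → J_v[:, 3] = (0.2803,-0.7392,0.6124)
J_ω[:, 3] = z_3
entry J[5][3] = -0.7071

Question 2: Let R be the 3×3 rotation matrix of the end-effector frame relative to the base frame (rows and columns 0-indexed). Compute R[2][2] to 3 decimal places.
0.612

End-effector z-axis (col 2 of R) = (0.2803,-0.7392,0.6124)
R[2][2] = 0.6124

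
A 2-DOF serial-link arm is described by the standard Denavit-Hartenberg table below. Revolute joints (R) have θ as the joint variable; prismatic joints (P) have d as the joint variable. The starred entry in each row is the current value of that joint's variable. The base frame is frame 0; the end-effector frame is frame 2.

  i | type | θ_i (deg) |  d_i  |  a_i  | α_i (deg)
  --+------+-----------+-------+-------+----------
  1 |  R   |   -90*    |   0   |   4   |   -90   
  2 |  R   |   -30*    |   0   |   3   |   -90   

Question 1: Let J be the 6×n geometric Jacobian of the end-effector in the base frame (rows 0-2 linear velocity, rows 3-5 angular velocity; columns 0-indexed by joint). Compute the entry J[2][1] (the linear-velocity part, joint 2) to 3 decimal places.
axis z_1 = (1.0000,0.0000,0.0000); lever o_n−o_1 = (0.0000,-2.5981,1.5000)
cross product → J_v[:, 1] = (0.0000,-1.5000,-2.5981)
J_ω[:, 1] = z_1
entry J[2][1] = -2.5981

-2.598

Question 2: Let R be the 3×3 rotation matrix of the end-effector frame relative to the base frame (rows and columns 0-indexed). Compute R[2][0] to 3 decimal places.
End-effector x-axis (col 0 of R) = (0.0000,-0.8660,0.5000)
R[2][0] = 0.5000

0.500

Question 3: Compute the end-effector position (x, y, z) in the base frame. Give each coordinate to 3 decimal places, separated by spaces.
0.000 -6.598 1.500

after link 1: o_1 = (0.0000, -4.0000, 0.0000)
after link 2: o_2 = (0.0000, -6.5981, 1.5000)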